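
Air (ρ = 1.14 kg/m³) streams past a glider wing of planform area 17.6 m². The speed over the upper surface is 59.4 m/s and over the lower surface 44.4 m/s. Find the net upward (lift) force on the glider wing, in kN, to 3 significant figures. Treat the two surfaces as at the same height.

From P + ½ρv² = const at equal height, P_low − P_up = ½ρ(v_up² − v_low²).
ΔP = ½·1.14·(59.4² − 44.4²) = 887 Pa.
Lift = ΔP · A = 887 × 17.6 = 15600 N.

F ≈ 15.6 kN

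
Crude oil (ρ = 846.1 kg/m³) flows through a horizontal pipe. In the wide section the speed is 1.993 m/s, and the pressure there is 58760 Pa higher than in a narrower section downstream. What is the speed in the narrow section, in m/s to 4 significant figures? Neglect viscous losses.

11.95 m/s

Along the level pipe P + ½ρv² is conserved, hence v₂² = v₁² + 2(P₁ − P₂)/ρ.
v₂ = √(1.993² + 2·58760/846.1) = √(3.972 + 138.9) = 11.95 m/s.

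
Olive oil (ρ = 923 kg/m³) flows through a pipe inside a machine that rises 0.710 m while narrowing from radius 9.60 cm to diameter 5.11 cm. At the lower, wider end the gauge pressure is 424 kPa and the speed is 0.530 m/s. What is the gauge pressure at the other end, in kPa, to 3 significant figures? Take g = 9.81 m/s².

392 kPa

Mass conservation (A₁v₁ = A₂v₂) gives v₂ = 0.530 × 290/20.5 = 7.48 m/s.
Bernoulli: P₁ + ½ρv₁² + ρg h₁ = P₂ + ½ρv₂² + ρg h₂, so P₂ = P₁ + ½ρ(v₁² − v₂²) − ρg(h₂ − h₁).
P₂ = 424000 + ½·923·(0.530² − 7.48²) − 923·9.81·(+0.710) = 424000 + (-25700) − (6430) = 392000 Pa.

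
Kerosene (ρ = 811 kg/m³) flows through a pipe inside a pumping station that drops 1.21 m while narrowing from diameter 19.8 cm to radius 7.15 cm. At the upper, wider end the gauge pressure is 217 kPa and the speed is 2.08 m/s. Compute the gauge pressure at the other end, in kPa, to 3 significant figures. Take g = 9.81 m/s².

P₂ ≈ 222 kPa

The volume flow rate is constant, so v₂ = (A₁/A₂)v₁ = (308/161)·2.08 = 3.99 m/s.
Energy conservation along the streamline gives P₂ = P₁ − ½ρ(v₂² − v₁²) − ρg(h₂ − h₁).
P₂ = 217000 + ½·811·(2.08² − 3.99²) − 811·9.81·(−1.21) = 217000 + (-4690) − (-9630) = 222000 Pa.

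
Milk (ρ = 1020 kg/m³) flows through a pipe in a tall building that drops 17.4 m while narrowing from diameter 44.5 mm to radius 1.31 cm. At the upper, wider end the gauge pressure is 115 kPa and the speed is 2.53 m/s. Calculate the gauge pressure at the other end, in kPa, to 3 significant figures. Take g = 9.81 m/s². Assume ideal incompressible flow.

P₂ ≈ 265 kPa

By continuity, v₂ = v₁·A₁/A₂ = 2.53·(15.6/5.39) = 7.30 m/s.
Bernoulli: P₁ + ½ρv₁² + ρg h₁ = P₂ + ½ρv₂² + ρg h₂, so P₂ = P₁ + ½ρ(v₁² − v₂²) − ρg(h₂ − h₁).
P₂ = 115000 + ½·1020·(2.53² − 7.30²) − 1020·9.81·(−17.4) = 115000 + (-23900) − (-174000) = 265000 Pa.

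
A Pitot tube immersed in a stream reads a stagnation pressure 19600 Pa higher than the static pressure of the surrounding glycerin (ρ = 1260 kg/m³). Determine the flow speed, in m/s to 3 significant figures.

v = 5.58 m/s

The dynamic pressure equals the rise in static pressure at the stagnation point: ΔP = ½ρv².
v = √(2ΔP/ρ) = √(2·19600/1260) = 5.58 m/s.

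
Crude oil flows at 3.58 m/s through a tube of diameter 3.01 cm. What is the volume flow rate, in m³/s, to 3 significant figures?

Q = A·v = 0.000712 m² × 3.58 m/s = 0.00255 m³/s.

Q = 0.00255 m³/s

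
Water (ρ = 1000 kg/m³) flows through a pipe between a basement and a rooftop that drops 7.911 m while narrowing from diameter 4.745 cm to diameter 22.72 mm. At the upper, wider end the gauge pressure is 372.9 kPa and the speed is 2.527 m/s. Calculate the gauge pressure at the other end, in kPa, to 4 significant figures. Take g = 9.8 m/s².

Mass conservation (A₁v₁ = A₂v₂) gives v₂ = 2.527 × 17.68/4.054 = 11.02 m/s.
Bernoulli: P₁ + ½ρv₁² + ρg h₁ = P₂ + ½ρv₂² + ρg h₂, so P₂ = P₁ + ½ρ(v₁² − v₂²) − ρg(h₂ − h₁).
P₂ = 372900 + ½·1000·(2.527² − 11.02²) − 1000·9.8·(−7.911) = 372900 + (-57550) − (-77530) = 392900 Pa.

P₂ ≈ 392.9 kPa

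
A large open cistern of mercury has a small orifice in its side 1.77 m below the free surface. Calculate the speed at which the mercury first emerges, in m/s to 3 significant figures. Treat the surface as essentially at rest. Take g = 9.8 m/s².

Bernoulli from surface to hole (P equal, v_surface ≈ 0): v = √(2gh) = √(2×9.8×1.77) = 5.89 m/s.

v ≈ 5.89 m/s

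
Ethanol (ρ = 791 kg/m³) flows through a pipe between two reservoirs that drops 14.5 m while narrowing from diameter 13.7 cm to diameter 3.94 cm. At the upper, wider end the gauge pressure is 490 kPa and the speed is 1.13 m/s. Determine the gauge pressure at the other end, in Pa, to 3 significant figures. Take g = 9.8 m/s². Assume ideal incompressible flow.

Continuity gives A₁v₁ = A₂v₂, so v₂ = (147 cm²)/(12.2 cm²) × 1.13 m/s = 13.7 m/s.
Energy conservation along the streamline gives P₂ = P₁ − ½ρ(v₂² − v₁²) − ρg(h₂ − h₁).
P₂ = 490000 + ½·791·(1.13² − 13.7²) − 791·9.8·(−14.5) = 490000 + (-73300) − (-112000) = 529000 Pa.

P₂ = 529000 Pa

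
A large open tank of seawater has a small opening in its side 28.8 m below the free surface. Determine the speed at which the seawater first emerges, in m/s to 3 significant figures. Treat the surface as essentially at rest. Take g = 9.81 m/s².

v ≈ 23.8 m/s

Bernoulli from surface to hole (P equal, v_surface ≈ 0): v = √(2gh) = √(2×9.81×28.8) = 23.8 m/s.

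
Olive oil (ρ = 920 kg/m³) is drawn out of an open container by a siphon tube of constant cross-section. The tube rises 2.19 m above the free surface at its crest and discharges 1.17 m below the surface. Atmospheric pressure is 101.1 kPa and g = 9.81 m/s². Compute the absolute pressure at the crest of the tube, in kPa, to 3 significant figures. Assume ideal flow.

P_top ≈ 70.8 kPa

From the surface to the outlet (both open to atmosphere, surface at rest): v = √(2g·h_out) = √(2·9.81·1.17) = 4.79 m/s.
Continuity keeps v the same throughout the tube; from surface to crest, P_atm + 0 = P_top + ½ρv² + ρg·h_top.
P_top = 101100 − ½·920·4.79² − 920·9.81·2.19 = 70800 Pa.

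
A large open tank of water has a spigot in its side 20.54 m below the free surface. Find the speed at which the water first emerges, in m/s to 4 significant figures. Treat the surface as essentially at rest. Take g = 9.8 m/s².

Bernoulli from surface to hole (P equal, v_surface ≈ 0): v = √(2gh) = √(2×9.8×20.54) = 20.06 m/s.

v ≈ 20.06 m/s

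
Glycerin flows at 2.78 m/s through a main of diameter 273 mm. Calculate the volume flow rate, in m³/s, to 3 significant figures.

Q ≈ 0.163 m³/s

Q = A·v = 0.0585 m² × 2.78 m/s = 0.163 m³/s.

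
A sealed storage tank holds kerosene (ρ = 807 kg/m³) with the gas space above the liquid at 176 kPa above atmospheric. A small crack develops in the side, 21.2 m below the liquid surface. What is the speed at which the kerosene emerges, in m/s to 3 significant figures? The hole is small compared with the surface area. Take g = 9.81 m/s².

Take point 1 at the surface (v₁ ≈ 0) and point 2 at the hole (at atmospheric pressure). Bernoulli: P₁ + ρg h = P_atm + ½ρv₂².
With P₁ − P_atm = 176000 Pa, v₂ = √(2gh + 2ΔP/ρ) = √(2·9.81·21.2 + 2·176000/807) = 29.2 m/s.

v = 29.2 m/s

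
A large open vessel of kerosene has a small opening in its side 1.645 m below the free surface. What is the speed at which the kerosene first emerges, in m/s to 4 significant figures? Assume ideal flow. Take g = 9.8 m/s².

With the surface at rest and both surface and jet at atmospheric pressure, Bernoulli gives ρg h = ½ρv², so v = √(2gh) = √(2·9.8·1.645) = 5.678 m/s.

5.678 m/s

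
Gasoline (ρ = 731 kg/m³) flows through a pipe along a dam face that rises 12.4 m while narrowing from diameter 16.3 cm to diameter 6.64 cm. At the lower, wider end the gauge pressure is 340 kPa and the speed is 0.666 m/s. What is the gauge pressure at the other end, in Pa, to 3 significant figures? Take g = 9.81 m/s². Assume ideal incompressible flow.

P₂ = 245000 Pa

By continuity, v₂ = v₁·A₁/A₂ = 0.666·(209/34.6) = 4.01 m/s.
Bernoulli: P₁ + ½ρv₁² + ρg h₁ = P₂ + ½ρv₂² + ρg h₂, so P₂ = P₁ + ½ρ(v₁² − v₂²) − ρg(h₂ − h₁).
P₂ = 340000 + ½·731·(0.666² − 4.01²) − 731·9.81·(+12.4) = 340000 + (-5730) − (88900) = 245000 Pa.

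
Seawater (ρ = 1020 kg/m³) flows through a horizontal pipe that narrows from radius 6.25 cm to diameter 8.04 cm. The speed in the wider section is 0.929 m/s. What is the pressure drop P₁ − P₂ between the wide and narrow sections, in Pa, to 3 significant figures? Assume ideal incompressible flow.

ΔP ≈ 2130 Pa

Mass conservation (A₁v₁ = A₂v₂) gives v₂ = 0.929 × 123/50.8 = 2.25 m/s.
Bernoulli (h₁ = h₂): P₁ − P₂ = ½ρ(v₂² − v₁²).
P₁ − P₂ = ½·1020·(2.25² − 0.929²) = ½·1020·4.18 = 2130 Pa.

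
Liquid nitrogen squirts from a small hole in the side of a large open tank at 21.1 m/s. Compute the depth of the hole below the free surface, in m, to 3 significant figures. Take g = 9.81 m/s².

22.7 m

For a small hole in a large open tank, ½v² = gh, giving h = v²/(2g).
h = 21.1²/(2·9.81) = 445/19.62 = 22.7 m.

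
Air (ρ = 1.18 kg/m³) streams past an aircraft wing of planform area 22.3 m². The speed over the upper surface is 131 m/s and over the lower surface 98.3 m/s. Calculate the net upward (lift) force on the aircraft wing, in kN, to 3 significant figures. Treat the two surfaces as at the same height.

The faster flow above has the lower pressure; Bernoulli (same height) gives ΔP = ½ρ(v_up² − v_low²).
ΔP = ½·1.18·(131² − 98.3²) = 4420 Pa.
Lift = ΔP · A = 4420 × 22.3 = 98700 N.

F = 98.7 kN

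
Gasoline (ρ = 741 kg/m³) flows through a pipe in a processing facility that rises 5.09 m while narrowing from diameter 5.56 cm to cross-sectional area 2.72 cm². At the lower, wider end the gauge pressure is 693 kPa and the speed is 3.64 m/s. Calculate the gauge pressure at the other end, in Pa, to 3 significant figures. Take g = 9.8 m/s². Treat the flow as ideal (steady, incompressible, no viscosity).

P₂ ≈ 270000 Pa

Mass conservation (A₁v₁ = A₂v₂) gives v₂ = 3.64 × 24.3/2.72 = 32.5 m/s.
Applying Bernoulli between the two ends and solving for P₂: P₂ = P₁ + ½ρ(v₁² − v₂²) − ρgΔh.
P₂ = 693000 + ½·741·(3.64² − 32.5²) − 741·9.8·(+5.09) = 693000 + (-386000) − (37000) = 270000 Pa.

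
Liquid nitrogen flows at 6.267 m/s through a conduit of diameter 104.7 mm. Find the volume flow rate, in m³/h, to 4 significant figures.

Q = A·v = 0.008610 m² × 6.267 m/s = 0.05396 m³/s.
Converting: 0.05396 m³/s × 3600 = 194.2 m³/h.

Q = 194.2 m³/h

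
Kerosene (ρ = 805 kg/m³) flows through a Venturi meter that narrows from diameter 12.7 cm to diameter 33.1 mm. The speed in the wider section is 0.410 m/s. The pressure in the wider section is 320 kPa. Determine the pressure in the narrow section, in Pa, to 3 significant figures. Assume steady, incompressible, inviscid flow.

Continuity gives A₁v₁ = A₂v₂, so v₂ = (127 cm²)/(8.60 cm²) × 0.410 m/s = 6.04 m/s.
Along the horizontal streamline, P + ½ρv² is constant.
P₂ = P₁ − ½ρ(v₂² − v₁²) = 320000 − ½·805·(6.04² − 0.410²) = 320000 − 14600 = 305000 Pa.

P₂ ≈ 305000 Pa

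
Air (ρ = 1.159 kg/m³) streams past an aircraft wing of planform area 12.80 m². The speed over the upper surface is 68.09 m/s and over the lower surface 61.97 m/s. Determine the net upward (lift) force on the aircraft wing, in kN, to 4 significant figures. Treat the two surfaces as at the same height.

With equal heights on the two surfaces, Bernoulli gives P_lower − P_upper = ½ρ(v_upper² − v_lower²).
ΔP = ½·1.159·(68.09² − 61.97²) = 461.3 Pa.
Lift = ΔP · A = 461.3 × 12.80 = 5904 N.

F ≈ 5.904 kN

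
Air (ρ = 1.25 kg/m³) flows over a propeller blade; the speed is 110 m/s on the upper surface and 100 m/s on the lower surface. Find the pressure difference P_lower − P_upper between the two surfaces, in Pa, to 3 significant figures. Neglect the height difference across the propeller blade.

The pressure is lower where the speed is higher: ΔP = ½ρ(v_up² − v_low²).
ΔP = ½·1.25·(110² − 100²) = 1310 Pa.

1310 Pa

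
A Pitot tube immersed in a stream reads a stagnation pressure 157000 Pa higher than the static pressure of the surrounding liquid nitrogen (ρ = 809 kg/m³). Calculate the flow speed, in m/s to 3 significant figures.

v ≈ 19.7 m/s

Bernoulli between the free stream and the stagnation point: ½ρv² = P_stag − P_static.
v = √(2ΔP/ρ) = √(2·157000/809) = 19.7 m/s.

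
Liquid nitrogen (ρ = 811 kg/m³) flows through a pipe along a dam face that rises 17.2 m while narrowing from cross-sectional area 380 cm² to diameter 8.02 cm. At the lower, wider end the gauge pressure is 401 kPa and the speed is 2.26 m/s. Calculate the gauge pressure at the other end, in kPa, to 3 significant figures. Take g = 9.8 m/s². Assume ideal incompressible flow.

P₂ ≈ 149 kPa

Continuity gives A₁v₁ = A₂v₂, so v₂ = (380 cm²)/(50.5 cm²) × 2.26 m/s = 17.0 m/s.
Bernoulli: P₁ + ½ρv₁² + ρg h₁ = P₂ + ½ρv₂² + ρg h₂, so P₂ = P₁ + ½ρ(v₁² − v₂²) − ρg(h₂ − h₁).
P₂ = 401000 + ½·811·(2.26² − 17.0²) − 811·9.8·(+17.2) = 401000 + (-115000) − (137000) = 149000 Pa.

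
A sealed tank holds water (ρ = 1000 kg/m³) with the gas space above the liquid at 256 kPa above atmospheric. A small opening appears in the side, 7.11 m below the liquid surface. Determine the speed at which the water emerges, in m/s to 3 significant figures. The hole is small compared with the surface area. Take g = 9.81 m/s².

Take point 1 at the surface (v₁ ≈ 0) and point 2 at the hole (at atmospheric pressure). Bernoulli: P₁ + ρg h = P_atm + ½ρv₂².
With P₁ − P_atm = 256000 Pa, v₂ = √(2gh + 2ΔP/ρ) = √(2·9.81·7.11 + 2·256000/1000) = 25.5 m/s.

v ≈ 25.5 m/s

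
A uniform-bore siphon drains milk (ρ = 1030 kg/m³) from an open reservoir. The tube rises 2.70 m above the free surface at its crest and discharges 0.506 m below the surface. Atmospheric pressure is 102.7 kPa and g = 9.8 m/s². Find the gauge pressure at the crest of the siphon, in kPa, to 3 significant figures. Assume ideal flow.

P_gauge ≈ -32.4 kPa

The outlet speed comes from Torricelli: v = √(2g·0.506) = 3.15 m/s.
With constant cross-section the crest speed equals v; applying Bernoulli from the surface up to the crest, P_top = P_atm − ½ρv² − ρg·h_top.
P_top = 102700 − ½·1030·3.15² − 1030·9.8·2.70 = 70300 Pa. So P_gauge = P_top − P_atm = -32400 Pa.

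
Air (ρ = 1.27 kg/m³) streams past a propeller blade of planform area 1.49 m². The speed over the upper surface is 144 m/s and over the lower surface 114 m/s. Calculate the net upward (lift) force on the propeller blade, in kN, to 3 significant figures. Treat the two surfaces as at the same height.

From P + ½ρv² = const at equal height, P_low − P_up = ½ρ(v_up² − v_low²).
ΔP = ½·1.27·(144² − 114²) = 4910 Pa.
Lift = ΔP · A = 4910 × 1.49 = 7320 N.

7.32 kN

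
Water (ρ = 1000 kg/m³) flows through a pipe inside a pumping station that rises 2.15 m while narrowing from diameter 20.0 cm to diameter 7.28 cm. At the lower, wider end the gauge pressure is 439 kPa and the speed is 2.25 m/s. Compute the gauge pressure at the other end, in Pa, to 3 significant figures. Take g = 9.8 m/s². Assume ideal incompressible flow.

P₂ ≈ 276000 Pa

By continuity, v₂ = v₁·A₁/A₂ = 2.25·(314/41.6) = 17.0 m/s.
Bernoulli: P₁ + ½ρv₁² + ρg h₁ = P₂ + ½ρv₂² + ρg h₂, so P₂ = P₁ + ½ρ(v₁² − v₂²) − ρg(h₂ − h₁).
P₂ = 439000 + ½·1000·(2.25² − 17.0²) − 1000·9.8·(+2.15) = 439000 + (-142000) − (21100) = 276000 Pa.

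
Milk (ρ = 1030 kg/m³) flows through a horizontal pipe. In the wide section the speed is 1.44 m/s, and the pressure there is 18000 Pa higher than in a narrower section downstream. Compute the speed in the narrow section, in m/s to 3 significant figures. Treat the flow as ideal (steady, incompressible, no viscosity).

v₂ = 6.08 m/s

With h₁ = h₂, rearranging Bernoulli gives v₂ = √(v₁² + 2ΔP/ρ).
v₂ = √(1.44² + 2·18000/1030) = √(2.07 + 35.0) = 6.08 m/s.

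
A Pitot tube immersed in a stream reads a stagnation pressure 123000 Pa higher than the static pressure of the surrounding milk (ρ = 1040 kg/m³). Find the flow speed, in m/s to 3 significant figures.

The dynamic pressure equals the rise in static pressure at the stagnation point: ΔP = ½ρv².
v = √(2ΔP/ρ) = √(2·123000/1040) = 15.4 m/s.

v = 15.4 m/s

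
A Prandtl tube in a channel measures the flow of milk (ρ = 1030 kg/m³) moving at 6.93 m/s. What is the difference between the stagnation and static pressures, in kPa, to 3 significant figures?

The dynamic pressure equals the rise in static pressure at the stagnation point: ΔP = ½ρv².
ΔP = ½·1030·6.93² = 24700 Pa.

ΔP = 24.7 kPa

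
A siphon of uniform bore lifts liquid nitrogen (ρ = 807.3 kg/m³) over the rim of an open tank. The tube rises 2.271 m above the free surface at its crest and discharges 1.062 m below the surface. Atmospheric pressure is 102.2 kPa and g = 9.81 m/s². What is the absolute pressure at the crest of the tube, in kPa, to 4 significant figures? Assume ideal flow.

From the surface to the outlet (both open to atmosphere, surface at rest): v = √(2g·h_out) = √(2·9.81·1.062) = 4.565 m/s.
With constant cross-section the crest speed equals v; applying Bernoulli from the surface up to the crest, P_top = P_atm − ½ρv² − ρg·h_top.
P_top = 102200 − ½·807.3·4.565² − 807.3·9.81·2.271 = 75800 Pa.

P_top = 75.80 kPa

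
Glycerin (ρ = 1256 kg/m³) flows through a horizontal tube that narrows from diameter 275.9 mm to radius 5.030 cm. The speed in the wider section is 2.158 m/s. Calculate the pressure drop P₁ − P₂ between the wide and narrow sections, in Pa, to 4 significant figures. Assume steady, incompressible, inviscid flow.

Mass conservation (A₁v₁ = A₂v₂) gives v₂ = 2.158 × 597.9/79.49 = 16.23 m/s.
Bernoulli (h₁ = h₂): P₁ − P₂ = ½ρ(v₂² − v₁²).
P₁ − P₂ = ½·1256·(16.23² − 2.158²) = ½·1256·258.8 = 162500 Pa.

ΔP ≈ 162500 Pa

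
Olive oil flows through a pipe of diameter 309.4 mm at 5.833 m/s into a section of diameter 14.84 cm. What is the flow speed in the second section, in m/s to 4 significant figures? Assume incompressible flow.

v₂ ≈ 25.36 m/s

By continuity, v₂ = v₁·A₁/A₂ = 5.833·(751.8/173.0) = 25.36 m/s.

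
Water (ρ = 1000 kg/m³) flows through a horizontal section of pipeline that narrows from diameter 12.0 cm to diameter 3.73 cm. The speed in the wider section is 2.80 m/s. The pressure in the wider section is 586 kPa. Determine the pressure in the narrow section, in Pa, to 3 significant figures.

P₂ ≈ 170000 Pa

The volume flow rate is constant, so v₂ = (A₁/A₂)v₁ = (113/10.9)·2.80 = 29.0 m/s.
Bernoulli (h₁ = h₂): P₁ − P₂ = ½ρ(v₂² − v₁²).
P₂ = P₁ − ½ρ(v₂² − v₁²) = 586000 − ½·1000·(29.0² − 2.80²) = 586000 − 416000 = 170000 Pa.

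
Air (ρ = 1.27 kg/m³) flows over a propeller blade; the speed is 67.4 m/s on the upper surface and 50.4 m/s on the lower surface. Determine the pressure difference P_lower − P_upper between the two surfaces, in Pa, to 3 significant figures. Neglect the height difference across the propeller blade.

ΔP = 1270 Pa

The pressure is lower where the speed is higher: ΔP = ½ρ(v_up² − v_low²).
ΔP = ½·1.27·(67.4² − 50.4²) = 1270 Pa.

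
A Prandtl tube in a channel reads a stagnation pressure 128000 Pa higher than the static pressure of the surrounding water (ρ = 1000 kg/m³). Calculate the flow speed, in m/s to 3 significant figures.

v ≈ 16.0 m/s

Bernoulli between the free stream and the stagnation point: ½ρv² = P_stag − P_static.
v = √(2ΔP/ρ) = √(2·128000/1000) = 16.0 m/s.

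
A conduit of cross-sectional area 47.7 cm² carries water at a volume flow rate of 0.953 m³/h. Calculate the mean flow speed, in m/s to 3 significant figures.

Q = 0.953 m³/h = 0.000265 m³/s.
v = Q/A = 0.000265 / 0.00477 = 0.0555 m/s.

v = 0.0555 m/s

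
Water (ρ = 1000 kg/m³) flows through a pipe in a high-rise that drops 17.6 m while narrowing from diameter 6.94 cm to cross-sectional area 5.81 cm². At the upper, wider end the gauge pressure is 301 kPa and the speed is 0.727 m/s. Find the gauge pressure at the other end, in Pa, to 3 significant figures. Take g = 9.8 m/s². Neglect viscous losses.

Mass conservation (A₁v₁ = A₂v₂) gives v₂ = 0.727 × 37.8/5.81 = 4.73 m/s.
Applying Bernoulli between the two ends and solving for P₂: P₂ = P₁ + ½ρ(v₁² − v₂²) − ρgΔh.
P₂ = 301000 + ½·1000·(0.727² − 4.73²) − 1000·9.8·(−17.6) = 301000 + (-10900) − (-172000) = 463000 Pa.

463000 Pa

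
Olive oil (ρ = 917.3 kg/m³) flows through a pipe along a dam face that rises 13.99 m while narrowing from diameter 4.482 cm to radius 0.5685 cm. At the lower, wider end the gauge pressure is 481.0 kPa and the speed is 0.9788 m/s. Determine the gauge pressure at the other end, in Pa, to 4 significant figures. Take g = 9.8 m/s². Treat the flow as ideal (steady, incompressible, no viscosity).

P₂ = 249600 Pa

Continuity gives A₁v₁ = A₂v₂, so v₂ = (15.78 cm²)/(1.015 cm²) × 0.9788 m/s = 15.21 m/s.
Energy conservation along the streamline gives P₂ = P₁ − ½ρ(v₂² − v₁²) − ρg(h₂ − h₁).
P₂ = 481000 + ½·917.3·(0.9788² − 15.21²) − 917.3·9.8·(+13.99) = 481000 + (-105700) − (125800) = 249600 Pa.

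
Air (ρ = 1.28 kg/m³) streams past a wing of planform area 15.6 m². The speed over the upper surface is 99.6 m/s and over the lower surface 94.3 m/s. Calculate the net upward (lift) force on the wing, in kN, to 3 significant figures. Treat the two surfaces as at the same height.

From P + ½ρv² = const at equal height, P_low − P_up = ½ρ(v_up² − v_low²).
ΔP = ½·1.28·(99.6² − 94.3²) = 658 Pa.
Lift = ΔP · A = 658 × 15.6 = 10300 N.

10.3 kN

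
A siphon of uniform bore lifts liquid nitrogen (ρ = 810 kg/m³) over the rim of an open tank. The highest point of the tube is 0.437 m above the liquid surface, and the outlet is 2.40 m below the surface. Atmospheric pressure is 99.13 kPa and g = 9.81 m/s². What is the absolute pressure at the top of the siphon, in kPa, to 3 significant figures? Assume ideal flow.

From the surface to the outlet (both open to atmosphere, surface at rest): v = √(2g·h_out) = √(2·9.81·2.40) = 6.86 m/s.
With constant cross-section the crest speed equals v; applying Bernoulli from the surface up to the crest, P_top = P_atm − ½ρv² − ρg·h_top.
P_top = 99130 − ½·810·6.86² − 810·9.81·0.437 = 76600 Pa.

76.6 kPa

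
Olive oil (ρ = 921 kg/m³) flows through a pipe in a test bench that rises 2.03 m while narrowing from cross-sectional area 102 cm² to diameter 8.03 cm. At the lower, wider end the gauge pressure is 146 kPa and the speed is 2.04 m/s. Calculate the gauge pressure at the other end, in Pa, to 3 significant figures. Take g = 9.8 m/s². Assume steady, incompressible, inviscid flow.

Continuity gives A₁v₁ = A₂v₂, so v₂ = (102 cm²)/(50.6 cm²) × 2.04 m/s = 4.11 m/s.
Energy conservation along the streamline gives P₂ = P₁ − ½ρ(v₂² − v₁²) − ρg(h₂ − h₁).
P₂ = 146000 + ½·921·(2.04² − 4.11²) − 921·9.8·(+2.03) = 146000 + (-5860) − (18300) = 122000 Pa.

P₂ ≈ 122000 Pa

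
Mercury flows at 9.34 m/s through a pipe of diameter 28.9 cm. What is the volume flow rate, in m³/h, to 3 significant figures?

2210 m³/h

Q = A·v = 0.0656 m² × 9.34 m/s = 0.613 m³/s.
Converting: 0.613 m³/s × 3600 = 2210 m³/h.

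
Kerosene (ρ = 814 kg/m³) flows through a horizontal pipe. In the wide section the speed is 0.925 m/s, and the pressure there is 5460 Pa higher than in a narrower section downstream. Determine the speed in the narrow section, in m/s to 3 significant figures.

Horizontal Bernoulli: P₁ + ½ρv₁² = P₂ + ½ρv₂², so v₂² = v₁² + 2(P₁ − P₂)/ρ.
v₂ = √(0.925² + 2·5460/814) = √(0.856 + 13.4) = 3.78 m/s.

v₂ ≈ 3.78 m/s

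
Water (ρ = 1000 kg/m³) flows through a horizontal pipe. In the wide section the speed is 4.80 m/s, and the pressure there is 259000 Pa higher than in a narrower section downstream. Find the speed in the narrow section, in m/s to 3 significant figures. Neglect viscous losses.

23.3 m/s

Along the level pipe P + ½ρv² is conserved, hence v₂² = v₁² + 2(P₁ − P₂)/ρ.
v₂ = √(4.80² + 2·259000/1000) = √(23.0 + 518) = 23.3 m/s.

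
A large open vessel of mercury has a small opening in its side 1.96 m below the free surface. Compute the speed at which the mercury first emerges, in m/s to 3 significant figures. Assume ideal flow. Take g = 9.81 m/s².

The surface is effectively still and both ends are open, so ½v² = gh and v = √(2·9.81·1.96) = 6.20 m/s.

v ≈ 6.20 m/s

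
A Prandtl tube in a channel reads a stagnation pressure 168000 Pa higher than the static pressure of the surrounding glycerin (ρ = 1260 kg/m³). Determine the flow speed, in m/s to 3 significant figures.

Bernoulli between the free stream and the stagnation point: ½ρv² = P_stag − P_static.
v = √(2ΔP/ρ) = √(2·168000/1260) = 16.3 m/s.

v ≈ 16.3 m/s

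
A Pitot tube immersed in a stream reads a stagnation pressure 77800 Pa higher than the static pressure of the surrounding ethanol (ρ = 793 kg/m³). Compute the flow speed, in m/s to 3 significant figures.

At the stagnation point the flow is brought to rest, so Bernoulli gives P_stag − P_static = ½ρv².
v = √(2ΔP/ρ) = √(2·77800/793) = 14.0 m/s.

v ≈ 14.0 m/s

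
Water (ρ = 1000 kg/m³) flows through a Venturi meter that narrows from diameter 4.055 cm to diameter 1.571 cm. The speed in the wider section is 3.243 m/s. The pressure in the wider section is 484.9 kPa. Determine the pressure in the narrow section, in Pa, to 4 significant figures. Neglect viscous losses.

P₂ = 256700 Pa

Continuity gives A₁v₁ = A₂v₂, so v₂ = (12.91 cm²)/(1.938 cm²) × 3.243 m/s = 21.61 m/s.
Bernoulli (h₁ = h₂): P₁ − P₂ = ½ρ(v₂² − v₁²).
P₂ = P₁ − ½ρ(v₂² − v₁²) = 484900 − ½·1000·(21.61² − 3.243²) = 484900 − 228200 = 256700 Pa.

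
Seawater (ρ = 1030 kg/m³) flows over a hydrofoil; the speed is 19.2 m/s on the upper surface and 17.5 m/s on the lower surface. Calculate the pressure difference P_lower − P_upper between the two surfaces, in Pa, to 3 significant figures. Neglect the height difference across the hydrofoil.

32100 Pa

With negligible Δh, P + ½ρv² is constant, so P_low − P_up = ½ρ(v_up² − v_low²).
ΔP = ½·1030·(19.2² − 17.5²) = 32100 Pa.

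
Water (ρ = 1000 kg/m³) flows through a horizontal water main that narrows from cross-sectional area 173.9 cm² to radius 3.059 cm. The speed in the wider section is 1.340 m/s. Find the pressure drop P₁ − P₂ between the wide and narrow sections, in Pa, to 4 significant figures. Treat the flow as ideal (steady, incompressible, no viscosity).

By continuity, v₂ = v₁·A₁/A₂ = 1.340·(173.9/29.40) = 7.927 m/s.
With no height change, Bernoulli's equation is P₁ + ½ρv₁² = P₂ + ½ρv₂².
P₁ − P₂ = ½·1000·(7.927² − 1.340²) = ½·1000·61.04 = 30520 Pa.

ΔP = 30520 Pa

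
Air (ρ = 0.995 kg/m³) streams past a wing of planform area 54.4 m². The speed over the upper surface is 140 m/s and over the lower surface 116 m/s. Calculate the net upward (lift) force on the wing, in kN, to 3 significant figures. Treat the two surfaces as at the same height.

166 kN

The faster flow above has the lower pressure; Bernoulli (same height) gives ΔP = ½ρ(v_up² − v_low²).
ΔP = ½·0.995·(140² − 116²) = 3060 Pa.
Lift = ΔP · A = 3060 × 54.4 = 166000 N.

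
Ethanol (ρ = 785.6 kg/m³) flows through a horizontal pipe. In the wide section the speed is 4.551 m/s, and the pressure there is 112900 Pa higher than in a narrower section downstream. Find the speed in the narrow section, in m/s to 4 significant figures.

v₂ ≈ 17.55 m/s

Along the level pipe P + ½ρv² is conserved, hence v₂² = v₁² + 2(P₁ − P₂)/ρ.
v₂ = √(4.551² + 2·112900/785.6) = √(20.71 + 287.4) = 17.55 m/s.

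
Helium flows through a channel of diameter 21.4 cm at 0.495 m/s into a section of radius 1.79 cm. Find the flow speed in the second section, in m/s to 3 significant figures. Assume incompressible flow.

Mass conservation (A₁v₁ = A₂v₂) gives v₂ = 0.495 × 360/10.1 = 17.7 m/s.

v₂ ≈ 17.7 m/s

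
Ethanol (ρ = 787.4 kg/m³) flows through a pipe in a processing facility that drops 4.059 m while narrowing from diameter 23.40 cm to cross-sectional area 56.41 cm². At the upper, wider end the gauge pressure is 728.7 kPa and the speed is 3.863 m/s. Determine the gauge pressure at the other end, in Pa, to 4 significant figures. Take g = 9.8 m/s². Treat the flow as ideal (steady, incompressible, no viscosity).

P₂ = 424400 Pa

Continuity gives A₁v₁ = A₂v₂, so v₂ = (430.1 cm²)/(56.41 cm²) × 3.863 m/s = 29.45 m/s.
Bernoulli: P₁ + ½ρv₁² + ρg h₁ = P₂ + ½ρv₂² + ρg h₂, so P₂ = P₁ + ½ρ(v₁² − v₂²) − ρg(h₂ − h₁).
P₂ = 728700 + ½·787.4·(3.863² − 29.45²) − 787.4·9.8·(−4.059) = 728700 + (-335600) − (-31320) = 424400 Pa.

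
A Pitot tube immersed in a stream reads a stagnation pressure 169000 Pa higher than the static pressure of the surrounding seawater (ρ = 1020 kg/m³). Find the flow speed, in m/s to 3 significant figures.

v ≈ 18.2 m/s

Bernoulli between the free stream and the stagnation point: ½ρv² = P_stag − P_static.
v = √(2ΔP/ρ) = √(2·169000/1020) = 18.2 m/s.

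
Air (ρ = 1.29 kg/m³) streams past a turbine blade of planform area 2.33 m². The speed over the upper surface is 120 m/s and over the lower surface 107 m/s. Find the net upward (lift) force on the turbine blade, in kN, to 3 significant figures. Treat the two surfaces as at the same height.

4.43 kN

The faster flow above has the lower pressure; Bernoulli (same height) gives ΔP = ½ρ(v_up² − v_low²).
ΔP = ½·1.29·(120² − 107²) = 1900 Pa.
Lift = ΔP · A = 1900 × 2.33 = 4430 N.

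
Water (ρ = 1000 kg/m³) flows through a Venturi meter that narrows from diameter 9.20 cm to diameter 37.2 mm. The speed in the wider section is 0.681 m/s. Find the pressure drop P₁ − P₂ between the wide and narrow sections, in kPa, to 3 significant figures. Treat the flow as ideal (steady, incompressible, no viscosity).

ΔP ≈ 8.44 kPa

The volume flow rate is constant, so v₂ = (A₁/A₂)v₁ = (66.5/10.9)·0.681 = 4.17 m/s.
Along the horizontal streamline, P + ½ρv² is constant.
P₁ − P₂ = ½·1000·(4.17² − 0.681²) = ½·1000·16.9 = 8440 Pa.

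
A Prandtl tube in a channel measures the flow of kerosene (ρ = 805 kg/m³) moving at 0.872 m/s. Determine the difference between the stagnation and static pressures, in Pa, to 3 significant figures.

ΔP ≈ 306 Pa

The dynamic pressure equals the rise in static pressure at the stagnation point: ΔP = ½ρv².
ΔP = ½·805·0.872² = 306 Pa.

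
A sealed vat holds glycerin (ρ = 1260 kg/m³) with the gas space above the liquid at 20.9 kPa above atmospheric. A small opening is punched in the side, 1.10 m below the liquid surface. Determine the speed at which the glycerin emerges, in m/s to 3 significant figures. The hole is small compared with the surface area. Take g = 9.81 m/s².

Take point 1 at the surface (v₁ ≈ 0) and point 2 at the hole (at atmospheric pressure). Bernoulli: P₁ + ρg h = P_atm + ½ρv₂².
With P₁ − P_atm = 20900 Pa, v₂ = √(2gh + 2ΔP/ρ) = √(2·9.81·1.10 + 2·20900/1260) = 7.40 m/s.

v ≈ 7.40 m/s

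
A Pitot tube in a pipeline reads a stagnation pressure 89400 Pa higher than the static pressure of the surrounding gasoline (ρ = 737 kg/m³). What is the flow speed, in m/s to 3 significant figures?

v ≈ 15.6 m/s

The dynamic pressure equals the rise in static pressure at the stagnation point: ΔP = ½ρv².
v = √(2ΔP/ρ) = √(2·89400/737) = 15.6 m/s.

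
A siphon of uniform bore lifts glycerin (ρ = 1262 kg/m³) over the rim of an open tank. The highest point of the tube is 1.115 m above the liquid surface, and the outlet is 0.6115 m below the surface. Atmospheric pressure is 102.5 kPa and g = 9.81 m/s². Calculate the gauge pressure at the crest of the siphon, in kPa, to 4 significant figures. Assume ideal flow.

Bernoulli surface→outlet gives ½v² = g·h_out, so v = √(2·9.81·0.6115) = 3.464 m/s.
The bore is uniform, so the speed at the crest is the same v. Bernoulli surface→crest: P_atm = P_top + ½ρv² + ρg·h_top.
P_top = 102500 − ½·1262·3.464² − 1262·9.81·1.115 = 81130 Pa. So P_gauge = P_top − P_atm = -21370 Pa.

P_gauge = -21.37 kPa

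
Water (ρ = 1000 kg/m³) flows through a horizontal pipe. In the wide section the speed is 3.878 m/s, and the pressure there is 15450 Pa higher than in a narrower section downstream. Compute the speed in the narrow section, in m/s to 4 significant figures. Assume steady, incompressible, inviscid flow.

v₂ ≈ 6.778 m/s

Horizontal Bernoulli: P₁ + ½ρv₁² = P₂ + ½ρv₂², so v₂² = v₁² + 2(P₁ − P₂)/ρ.
v₂ = √(3.878² + 2·15450/1000) = √(15.04 + 30.90) = 6.778 m/s.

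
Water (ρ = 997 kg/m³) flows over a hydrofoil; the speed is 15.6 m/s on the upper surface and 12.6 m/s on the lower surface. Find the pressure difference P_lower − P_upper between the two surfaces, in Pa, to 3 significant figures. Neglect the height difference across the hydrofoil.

With negligible Δh, P + ½ρv² is constant, so P_low − P_up = ½ρ(v_up² − v_low²).
ΔP = ½·997·(15.6² − 12.6²) = 42200 Pa.

ΔP ≈ 42200 Pa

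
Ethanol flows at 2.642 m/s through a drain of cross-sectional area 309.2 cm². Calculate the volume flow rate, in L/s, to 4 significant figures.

Q ≈ 81.69 L/s

Q = A·v = 0.03092 m² × 2.642 m/s = 0.08169 m³/s.
Converting: 0.08169 m³/s × 1000 = 81.69 L/s.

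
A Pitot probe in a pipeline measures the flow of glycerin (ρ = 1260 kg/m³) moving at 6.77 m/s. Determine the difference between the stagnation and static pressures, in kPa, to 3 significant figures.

Bernoulli between the free stream and the stagnation point: ½ρv² = P_stag − P_static.
ΔP = ½·1260·6.77² = 28900 Pa.

28.9 kPa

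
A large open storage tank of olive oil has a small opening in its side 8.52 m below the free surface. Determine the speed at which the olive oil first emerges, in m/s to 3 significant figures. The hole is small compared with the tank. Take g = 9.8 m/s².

12.9 m/s

Torricelli's result v = √(2gh) gives v = √(2·9.8·8.52) = 12.9 m/s.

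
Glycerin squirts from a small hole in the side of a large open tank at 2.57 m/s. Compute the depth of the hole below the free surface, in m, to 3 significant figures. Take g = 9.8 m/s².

0.337 m

Torricelli: v = √(2gh), so h = v²/(2g).
h = 2.57²/(2·9.8) = 6.60/19.60 = 0.337 m.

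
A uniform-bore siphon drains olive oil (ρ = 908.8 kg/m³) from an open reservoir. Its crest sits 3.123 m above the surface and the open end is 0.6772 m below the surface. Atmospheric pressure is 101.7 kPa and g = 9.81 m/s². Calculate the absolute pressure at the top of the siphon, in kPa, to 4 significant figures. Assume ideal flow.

Bernoulli surface→outlet gives ½v² = g·h_out, so v = √(2·9.81·0.6772) = 3.645 m/s.
Continuity keeps v the same throughout the tube; from surface to crest, P_atm + 0 = P_top + ½ρv² + ρg·h_top.
P_top = 101700 − ½·908.8·3.645² − 908.8·9.81·3.123 = 67820 Pa.

P_top ≈ 67.82 kPa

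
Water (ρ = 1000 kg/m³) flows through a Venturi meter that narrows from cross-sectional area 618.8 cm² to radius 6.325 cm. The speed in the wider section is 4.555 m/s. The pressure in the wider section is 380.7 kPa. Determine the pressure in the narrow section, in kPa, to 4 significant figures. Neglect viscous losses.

P₂ = 139.6 kPa

Mass conservation (A₁v₁ = A₂v₂) gives v₂ = 4.555 × 618.8/125.7 = 22.43 m/s.
With no height change, Bernoulli's equation is P₁ + ½ρv₁² = P₂ + ½ρv₂².
P₂ = P₁ − ½ρ(v₂² − v₁²) = 380700 − ½·1000·(22.43² − 4.555²) = 380700 − 241100 = 139600 Pa.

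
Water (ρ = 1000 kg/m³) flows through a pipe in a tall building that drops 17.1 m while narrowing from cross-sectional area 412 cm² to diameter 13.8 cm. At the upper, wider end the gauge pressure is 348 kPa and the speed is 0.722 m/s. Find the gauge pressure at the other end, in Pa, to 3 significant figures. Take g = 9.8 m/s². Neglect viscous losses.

The volume flow rate is constant, so v₂ = (A₁/A₂)v₁ = (412/150)·0.722 = 1.99 m/s.
Applying Bernoulli between the two ends and solving for P₂: P₂ = P₁ + ½ρ(v₁² − v₂²) − ρgΔh.
P₂ = 348000 + ½·1000·(0.722² − 1.99²) − 1000·9.8·(−17.1) = 348000 + (-1720) − (-168000) = 514000 Pa.

514000 Pa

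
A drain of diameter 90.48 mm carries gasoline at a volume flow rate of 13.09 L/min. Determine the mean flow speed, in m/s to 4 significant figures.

v ≈ 0.03393 m/s

Q = 13.09 L/min = 0.0002182 m³/s.
v = Q/A = 0.0002182 / 0.006430 = 0.03393 m/s.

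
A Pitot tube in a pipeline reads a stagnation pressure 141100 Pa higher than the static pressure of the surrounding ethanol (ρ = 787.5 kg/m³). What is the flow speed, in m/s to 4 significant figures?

v ≈ 18.93 m/s

At the stagnation point the flow is brought to rest, so Bernoulli gives P_stag − P_static = ½ρv².
v = √(2ΔP/ρ) = √(2·141100/787.5) = 18.93 m/s.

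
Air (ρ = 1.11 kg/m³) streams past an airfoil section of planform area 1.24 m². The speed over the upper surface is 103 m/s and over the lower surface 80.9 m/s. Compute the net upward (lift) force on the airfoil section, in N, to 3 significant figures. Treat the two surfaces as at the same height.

F ≈ 2800 N

From P + ½ρv² = const at equal height, P_low − P_up = ½ρ(v_up² − v_low²).
ΔP = ½·1.11·(103² − 80.9²) = 2260 Pa.
Lift = ΔP · A = 2260 × 1.24 = 2800 N.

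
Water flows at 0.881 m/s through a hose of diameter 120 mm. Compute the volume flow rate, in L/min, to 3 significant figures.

Q = 598 L/min

Q = A·v = 0.0113 m² × 0.881 m/s = 0.00996 m³/s.
Converting: 0.00996 m³/s × 60000 = 598 L/min.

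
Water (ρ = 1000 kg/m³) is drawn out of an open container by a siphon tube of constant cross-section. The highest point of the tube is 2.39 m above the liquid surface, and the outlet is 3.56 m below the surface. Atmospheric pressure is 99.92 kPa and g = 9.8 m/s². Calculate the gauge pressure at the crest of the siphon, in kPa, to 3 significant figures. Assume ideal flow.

P_gauge = -58.3 kPa

The outlet speed comes from Torricelli: v = √(2g·3.56) = 8.35 m/s.
Continuity keeps v the same throughout the tube; from surface to crest, P_atm + 0 = P_top + ½ρv² + ρg·h_top.
P_top = 99920 − ½·1000·8.35² − 1000·9.8·2.39 = 41600 Pa. So P_gauge = P_top − P_atm = -58300 Pa.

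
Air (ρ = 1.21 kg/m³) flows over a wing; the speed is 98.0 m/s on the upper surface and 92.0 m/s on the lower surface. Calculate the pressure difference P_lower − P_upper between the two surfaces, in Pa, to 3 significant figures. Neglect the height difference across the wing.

The pressure is lower where the speed is higher: ΔP = ½ρ(v_up² − v_low²).
ΔP = ½·1.21·(98.0² − 92.0²) = 690 Pa.

ΔP = 690 Pa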